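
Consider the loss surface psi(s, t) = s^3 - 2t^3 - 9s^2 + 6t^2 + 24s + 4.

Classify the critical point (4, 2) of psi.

The mixed partial ∂²psi/∂s∂t is 0, so the Hessian at any point is diag(psi_ss, psi_tt) = diag(6(s - 3), 12(-t + 1)).
At (4, 2): H = diag(6, -12).
The eigenvalues have opposite signs, so H is indefinite: a saddle point.

saddle point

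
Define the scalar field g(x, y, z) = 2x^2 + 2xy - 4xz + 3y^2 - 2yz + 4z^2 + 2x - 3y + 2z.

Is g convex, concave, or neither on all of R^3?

convex

g is quadratic, so its Hessian is the constant matrix H = [[4, 2, -4], [2, 6, -2], [-4, -2, 8]].
Leading principal minors: 4, 20, 80.
All positive ⇒ H ≻ 0 ⇒ convex.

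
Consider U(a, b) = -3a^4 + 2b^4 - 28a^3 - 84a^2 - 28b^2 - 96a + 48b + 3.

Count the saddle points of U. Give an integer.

U separates as a function of a plus a function of b, so ∇U=0 decouples.
∂U/∂a = -12(a + 1)(a + 2)(a + 4) = 0 at a ∈ {-4, -2, -1}; ∂U/∂b = 8(b - 2)(b - 1)(b + 3) = 0 at b ∈ {-3, 1, 2}.
The Hessian is diagonal: diag(U_aa, U_bb). Second derivatives: U_aa(-4)=-72, U_aa(-2)=24, U_aa(-1)=-36; U_bb(-3)=160, U_bb(1)=-32, U_bb(2)=40.
Saddle points occur where the two diagonal entries have opposite signs: (-4, -3), (-4, 2), (-2, 1), (-1, -3), (-1, 2). Count: 5.

5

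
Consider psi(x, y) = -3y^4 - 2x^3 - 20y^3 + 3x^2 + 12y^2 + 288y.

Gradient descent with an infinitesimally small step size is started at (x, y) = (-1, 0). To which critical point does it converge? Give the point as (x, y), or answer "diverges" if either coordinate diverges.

psi is separable, so gradient descent decouples: x follows -∂psi/∂x, y follows -∂psi/∂y.
∂psi/∂x = -6x(x - 1); at x=-1 this is -12, so x increases.
∂psi/∂y = -12(y - 2)(y + 3)(y + 4); at y=0 this is 288, so y decreases.
x converges to its nearest critical value 0 (a local min of the x-part); y converges to -3. The iterate converges to (0, -3).

(0, -3)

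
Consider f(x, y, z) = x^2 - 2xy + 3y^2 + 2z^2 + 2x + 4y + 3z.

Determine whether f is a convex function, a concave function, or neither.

f is quadratic, so its Hessian is the constant matrix H = [[2, -2, 0], [-2, 6, 0], [0, 0, 4]].
Leading principal minors: 2, 8, 32.
All positive ⇒ H ≻ 0 ⇒ convex.

convex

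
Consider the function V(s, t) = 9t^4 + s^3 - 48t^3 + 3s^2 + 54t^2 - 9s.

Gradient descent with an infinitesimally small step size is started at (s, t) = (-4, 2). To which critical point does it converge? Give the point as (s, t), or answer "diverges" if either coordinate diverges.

V is separable, so gradient descent decouples: s follows -∂V/∂s, t follows -∂V/∂t.
∂V/∂s = 3(s - 1)(s + 3); at s=-4 this is 15, so s decreases.
∂V/∂t = 36t(t - 3)(t - 1); at t=2 this is -72, so t increases.
The s-coordinate has no critical point in that direction and runs off to infinity.

diverges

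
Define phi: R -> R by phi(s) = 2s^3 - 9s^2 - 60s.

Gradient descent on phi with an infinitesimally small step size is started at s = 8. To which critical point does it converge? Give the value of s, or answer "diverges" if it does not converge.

phi'(s) = 6(s - 5)(s + 2), so phi'(8) = 180.
Gradient descent moves in the -phi' direction, i.e. s is decreasing.
The nearest critical point in that direction is s = 5, where phi'' = 42 > 0 (a local minimum). The iterate converges there.

5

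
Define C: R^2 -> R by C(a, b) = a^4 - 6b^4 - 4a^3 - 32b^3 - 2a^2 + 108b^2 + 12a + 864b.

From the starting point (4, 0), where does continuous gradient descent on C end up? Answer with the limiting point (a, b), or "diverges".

(3, -3)

C is separable, so gradient descent decouples: a follows -∂C/∂a, b follows -∂C/∂b.
∂C/∂a = 4(a - 3)(a - 1)(a + 1); at a=4 this is 60, so a decreases.
∂C/∂b = -24(b - 3)(b + 3)(b + 4); at b=0 this is 864, so b decreases.
a converges to its nearest critical value 3 (a local min of the a-part); b converges to -3. The iterate converges to (3, -3).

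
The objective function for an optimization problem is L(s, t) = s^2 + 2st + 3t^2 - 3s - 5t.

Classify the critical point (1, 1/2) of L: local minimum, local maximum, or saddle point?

local minimum

The Hessian of L is constant: H = [[2, 2], [2, 6]].
det(H) = 2·6 − 2² = 8.
det(H) > 0 and tr(H) = 8 > 0, so H is positive definite and the point is a local minimum.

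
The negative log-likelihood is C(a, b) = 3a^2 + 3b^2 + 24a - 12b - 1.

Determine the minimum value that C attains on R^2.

C(a,b) separates as P(a) + Q(b) − 1, so its minimum is min P + min Q − 1.
P'(a) = 6a + 24 vanishes at a ∈ {-4}; Q'(b) = 6b - 12 vanishes at b ∈ {2}.
Local minima of P (where P''>0): P(-4)=-48. Local minima of Q: Q(2)=-12.
So the global minimum of C is P(-4) + Q(2) − 1 = -48 − 12 − 1 = -61, attained at (-4, 2).

-61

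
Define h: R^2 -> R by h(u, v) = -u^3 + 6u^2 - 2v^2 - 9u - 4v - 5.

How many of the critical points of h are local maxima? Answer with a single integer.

h separates as a function of u plus a function of v, so ∇h=0 decouples.
∂h/∂u = -3(u - 3)(u - 1) = 0 at u ∈ {1, 3}; ∂h/∂v = -4(v + 1) = 0 at v ∈ {-1}.
The Hessian is diagonal: diag(h_uu, h_vv). Second derivatives: h_uu(1)=6, h_uu(3)=-6; h_vv(-1)=-4.
Local maxima occur where both diagonal entries negative: (3, -1). Count: 1.

1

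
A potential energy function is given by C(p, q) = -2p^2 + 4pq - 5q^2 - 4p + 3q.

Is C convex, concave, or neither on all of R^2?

C is quadratic, so its Hessian is the constant matrix H = [[-4, 4], [4, -10]].
det(H) = 24, tr(H) = -14.
det(H) > 0 and tr(H) < 0, so H is negative definite everywhere: concave.

concave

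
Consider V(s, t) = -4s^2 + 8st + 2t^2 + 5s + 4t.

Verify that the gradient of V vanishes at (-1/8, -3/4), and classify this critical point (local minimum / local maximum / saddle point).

∇V = (-8s + 8t + 5, 8s + 4t + 4); substituting (-1/8, -3/4) gives ∇V = (0, 0), so (-1/8, -3/4) is indeed a critical point.
The Hessian of V is constant: H = [[-8, 8], [8, 4]].
det(H) = (-8)·4 − 8² = -96.
Since det(H) < 0, H is indefinite and the critical point is a saddle point.

saddle point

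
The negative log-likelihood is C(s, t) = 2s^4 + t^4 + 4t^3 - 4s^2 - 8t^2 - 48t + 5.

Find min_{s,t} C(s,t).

-77

C(s,t) separates as P(s) + Q(t) + 5, so its minimum is min P + min Q + 5.
P'(s) = 8s(s - 1)(s + 1) vanishes at s ∈ {-1, 0, 1}; Q'(t) = 4(t - 2)(t + 2)(t + 3) vanishes at t ∈ {-3, -2, 2}.
Local minima of P (where P''>0): P(-1)=-2, P(1)=-2. Local minima of Q: Q(-3)=45, Q(2)=-80.
So the global minimum of C is P(-1) + Q(2) + 5 = -2 − 80 + 5 = -77, attained at (-1, 2).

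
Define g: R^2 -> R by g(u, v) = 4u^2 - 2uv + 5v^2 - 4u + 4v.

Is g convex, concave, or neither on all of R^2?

g is quadratic, so its Hessian is the constant matrix H = [[8, -2], [-2, 10]].
det(H) = 76, tr(H) = 18.
det(H) > 0 and tr(H) > 0, so H is positive definite everywhere: convex.

convex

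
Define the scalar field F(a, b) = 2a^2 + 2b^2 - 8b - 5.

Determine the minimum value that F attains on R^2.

F(a,b) separates as P(a) + Q(b) − 5, so its minimum is min P + min Q − 5.
P'(a) = 4a vanishes at a ∈ {0}; Q'(b) = 4b - 8 vanishes at b ∈ {2}.
Local minima of P (where P''>0): P(0)=0. Local minima of Q: Q(2)=-8.
So the global minimum of F is P(0) + Q(2) − 5 = 0 − 8 − 5 = -13, attained at (0, 2).

-13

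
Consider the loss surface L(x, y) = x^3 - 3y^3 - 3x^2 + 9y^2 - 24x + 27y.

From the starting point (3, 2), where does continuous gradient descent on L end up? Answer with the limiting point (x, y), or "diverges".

L is separable, so gradient descent decouples: x follows -∂L/∂x, y follows -∂L/∂y.
∂L/∂x = 3(x - 4)(x + 2); at x=3 this is -15, so x increases.
∂L/∂y = -9(y - 3)(y + 1); at y=2 this is 27, so y decreases.
x converges to its nearest critical value 4 (a local min of the x-part); y converges to -1. The iterate converges to (4, -1).

(4, -1)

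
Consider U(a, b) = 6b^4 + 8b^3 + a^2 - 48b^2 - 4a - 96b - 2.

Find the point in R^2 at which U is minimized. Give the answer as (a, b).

(2, 2)

U(a,b) separates as P(a) + Q(b) − 2, so its minimum is min P + min Q − 2.
P'(a) = 2a - 4 vanishes at a ∈ {2}; Q'(b) = 24(b - 2)(b + 1)(b + 2) vanishes at b ∈ {-2, -1, 2}.
Local minima of P (where P''>0): P(2)=-4. Local minima of Q: Q(-2)=32, Q(2)=-224.
So the global minimum of U is P(2) + Q(2) − 2 = -4 − 224 − 2 = -230, attained at (2, 2).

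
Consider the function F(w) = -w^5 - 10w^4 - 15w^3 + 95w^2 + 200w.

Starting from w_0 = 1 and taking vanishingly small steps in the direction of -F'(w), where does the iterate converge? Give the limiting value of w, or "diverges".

-1

F'(w) = -5(w - 2)(w + 1)(w + 4)(w + 5), so F'(1) = 300.
Gradient descent moves in the -F' direction, i.e. w is decreasing.
The nearest critical point in that direction is w = -1, where F'' = 180 > 0 (a local minimum). The iterate converges there.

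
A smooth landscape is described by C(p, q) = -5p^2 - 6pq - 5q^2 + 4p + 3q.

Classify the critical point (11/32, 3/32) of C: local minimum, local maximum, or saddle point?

local maximum

The Hessian of C is constant: H = [[-10, -6], [-6, -10]].
det(H) = (-10)·(-10) − (-6)² = 64.
det(H) > 0 and tr(H) = -20 < 0, so H is negative definite and the point is a local maximum.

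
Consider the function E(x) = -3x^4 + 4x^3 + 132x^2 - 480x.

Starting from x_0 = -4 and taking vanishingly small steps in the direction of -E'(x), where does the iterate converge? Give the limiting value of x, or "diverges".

E'(x) = -12(x - 4)(x - 2)(x + 5), so E'(-4) = -576.
Gradient descent moves in the -E' direction, i.e. x is increasing.
The nearest critical point in that direction is x = 2, where E'' = 168 > 0 (a local minimum). The iterate converges there.

2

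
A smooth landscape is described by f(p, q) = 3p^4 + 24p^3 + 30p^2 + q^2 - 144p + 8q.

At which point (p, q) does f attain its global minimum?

(1, -4)

f(p,q) separates as A(p) + B(q), so its minimum is min A + min B.
A'(p) = 12(p - 1)(p + 3)(p + 4) vanishes at p ∈ {-4, -3, 1}; B'(q) = 2q + 8 vanishes at q ∈ {-4}.
Local minima of A (where A''>0): A(-4)=288, A(1)=-87. Local minima of B: B(-4)=-16.
So the global minimum of f is A(1) + B(-4) = -87 − 16 = -103, attained at (1, -4).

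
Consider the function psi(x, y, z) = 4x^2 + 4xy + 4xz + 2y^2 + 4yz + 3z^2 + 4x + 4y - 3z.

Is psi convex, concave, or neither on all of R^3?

convex

psi is quadratic, so its Hessian is the constant matrix H = [[8, 4, 4], [4, 4, 4], [4, 4, 6]].
Leading principal minors: 8, 16, 32.
All positive ⇒ H ≻ 0 ⇒ convex.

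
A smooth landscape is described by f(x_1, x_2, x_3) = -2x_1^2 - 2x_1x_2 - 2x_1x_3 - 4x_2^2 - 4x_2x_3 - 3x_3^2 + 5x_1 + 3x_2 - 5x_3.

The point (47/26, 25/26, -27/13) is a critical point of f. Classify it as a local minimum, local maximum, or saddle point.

local maximum

The Hessian is constant: H = [[-4, -2, -2], [-2, -8, -4], [-2, -4, -6]].
Leading principal minors: Δ₁ = -4, Δ₂ = 28, Δ₃ = -104.
The minors alternate sign starting negative (−, +, −), so H is negative definite: a local maximum.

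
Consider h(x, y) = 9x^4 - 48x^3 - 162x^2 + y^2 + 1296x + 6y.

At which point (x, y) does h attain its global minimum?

(-3, -3)

h(x,y) separates as P(x) + Q(y), so its minimum is min P + min Q.
P'(x) = 36(x - 4)(x - 3)(x + 3) vanishes at x ∈ {-3, 3, 4}; Q'(y) = 2y + 6 vanishes at y ∈ {-3}.
Local minima of P (where P''>0): P(-3)=-3321, P(4)=1824. Local minima of Q: Q(-3)=-9.
So the global minimum of h is P(-3) + Q(-3) = -3321 − 9 = -3330, attained at (-3, -3).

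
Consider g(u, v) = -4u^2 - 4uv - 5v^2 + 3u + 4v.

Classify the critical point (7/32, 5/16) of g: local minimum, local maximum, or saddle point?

The Hessian of g is constant: H = [[-8, -4], [-4, -10]].
det(H) = (-8)·(-10) − (-4)² = 64.
det(H) > 0 and tr(H) = -18 < 0, so H is negative definite and the point is a local maximum.

local maximum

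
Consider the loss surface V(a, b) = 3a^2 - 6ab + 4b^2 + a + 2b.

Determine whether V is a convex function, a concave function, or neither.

V is quadratic, so its Hessian is the constant matrix H = [[6, -6], [-6, 8]].
det(H) = 12, tr(H) = 14.
det(H) > 0 and tr(H) > 0, so H is positive definite everywhere: convex.

convex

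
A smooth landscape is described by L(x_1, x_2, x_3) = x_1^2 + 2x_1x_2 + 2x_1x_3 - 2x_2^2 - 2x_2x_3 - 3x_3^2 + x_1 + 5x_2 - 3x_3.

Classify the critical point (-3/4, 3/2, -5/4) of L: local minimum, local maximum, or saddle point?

The Hessian is constant: H = [[2, 2, 2], [2, -4, -2], [2, -2, -6]].
Leading principal minors: Δ₁ = 2, Δ₂ = -12, Δ₃ = 64.
The minors fit neither the all-positive nor the alternating-sign pattern, so H is indefinite: a saddle point.

saddle point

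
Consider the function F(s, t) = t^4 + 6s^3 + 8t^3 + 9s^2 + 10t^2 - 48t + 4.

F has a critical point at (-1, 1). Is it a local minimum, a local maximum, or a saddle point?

The mixed partial ∂²F/∂s∂t is 0, so the Hessian at any point is diag(F_ss, F_tt) = diag(18(2s + 1), 4(3t^2 + 12t + 5)).
At (-1, 1): H = diag(-18, 80).
The eigenvalues have opposite signs, so H is indefinite: a saddle point.

saddle point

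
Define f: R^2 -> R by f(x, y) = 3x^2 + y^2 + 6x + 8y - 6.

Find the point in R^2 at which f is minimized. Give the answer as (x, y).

f(x,y) separates as P(x) + Q(y) − 6, so its minimum is min P + min Q − 6.
P'(x) = 6x + 6 vanishes at x ∈ {-1}; Q'(y) = 2y + 8 vanishes at y ∈ {-4}.
Local minima of P (where P''>0): P(-1)=-3. Local minima of Q: Q(-4)=-16.
So the global minimum of f is P(-1) + Q(-4) − 6 = -3 − 16 − 6 = -25, attained at (-1, -4).

(-1, -4)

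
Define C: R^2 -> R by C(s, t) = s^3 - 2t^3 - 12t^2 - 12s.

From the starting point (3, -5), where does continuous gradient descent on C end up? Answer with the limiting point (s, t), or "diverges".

(2, -4)

C is separable, so gradient descent decouples: s follows -∂C/∂s, t follows -∂C/∂t.
∂C/∂s = 3(s - 2)(s + 2); at s=3 this is 15, so s decreases.
∂C/∂t = -6t(t + 4); at t=-5 this is -30, so t increases.
s converges to its nearest critical value 2 (a local min of the s-part); t converges to -4. The iterate converges to (2, -4).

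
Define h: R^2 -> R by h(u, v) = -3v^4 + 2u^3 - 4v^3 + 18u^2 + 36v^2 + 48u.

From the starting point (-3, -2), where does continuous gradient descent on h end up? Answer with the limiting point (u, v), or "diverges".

(-2, 0)

h is separable, so gradient descent decouples: u follows -∂h/∂u, v follows -∂h/∂v.
∂h/∂u = 6(u + 2)(u + 4); at u=-3 this is -6, so u increases.
∂h/∂v = -12v(v - 2)(v + 3); at v=-2 this is -96, so v increases.
u converges to its nearest critical value -2 (a local min of the u-part); v converges to 0. The iterate converges to (-2, 0).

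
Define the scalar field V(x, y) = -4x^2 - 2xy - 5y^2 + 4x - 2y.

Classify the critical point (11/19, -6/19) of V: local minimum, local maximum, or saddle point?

The Hessian of V is constant: H = [[-8, -2], [-2, -10]].
det(H) = (-8)·(-10) − (-2)² = 76.
det(H) > 0 and tr(H) = -18 < 0, so H is negative definite and the point is a local maximum.

local maximum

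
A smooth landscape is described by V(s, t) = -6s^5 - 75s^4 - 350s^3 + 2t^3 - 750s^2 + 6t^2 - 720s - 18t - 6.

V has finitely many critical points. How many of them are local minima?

V separates as a function of s plus a function of t, so ∇V=0 decouples.
∂V/∂s = -30(s + 1)(s + 2)(s + 3)(s + 4) = 0 at s ∈ {-4, -3, -2, -1}; ∂V/∂t = 6(t - 1)(t + 3) = 0 at t ∈ {-3, 1}.
The Hessian is diagonal: diag(V_ss, V_tt). Second derivatives: V_ss(-4)=180, V_ss(-3)=-60, V_ss(-2)=60, V_ss(-1)=-180; V_tt(-3)=-24, V_tt(1)=24.
Local minima occur where both diagonal entries positive: (-4, 1), (-2, 1). Count: 2.

2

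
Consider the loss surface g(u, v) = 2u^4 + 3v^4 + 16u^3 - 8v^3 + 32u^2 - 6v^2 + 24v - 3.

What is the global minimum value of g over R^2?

-22

g(u,v) separates as P(u) + Q(v) − 3, so its minimum is min P + min Q − 3.
P'(u) = 8u(u + 2)(u + 4) vanishes at u ∈ {-4, -2, 0}; Q'(v) = 12(v - 2)(v - 1)(v + 1) vanishes at v ∈ {-1, 1, 2}.
Local minima of P (where P''>0): P(-4)=0, P(0)=0. Local minima of Q: Q(-1)=-19, Q(2)=8.
So the global minimum of g is P(-4) + Q(-1) − 3 = 0 − 19 − 3 = -22, attained at (-4, -1).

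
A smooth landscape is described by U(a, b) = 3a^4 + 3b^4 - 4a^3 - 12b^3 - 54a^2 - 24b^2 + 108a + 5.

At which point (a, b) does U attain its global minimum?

(-3, 4)

U(a,b) separates as P(a) + Q(b) + 5, so its minimum is min P + min Q + 5.
P'(a) = 12(a - 3)(a - 1)(a + 3) vanishes at a ∈ {-3, 1, 3}; Q'(b) = 12b(b - 4)(b + 1) vanishes at b ∈ {-1, 0, 4}.
Local minima of P (where P''>0): P(-3)=-459, P(3)=-27. Local minima of Q: Q(-1)=-9, Q(4)=-384.
So the global minimum of U is P(-3) + Q(4) + 5 = -459 − 384 + 5 = -838, attained at (-3, 4).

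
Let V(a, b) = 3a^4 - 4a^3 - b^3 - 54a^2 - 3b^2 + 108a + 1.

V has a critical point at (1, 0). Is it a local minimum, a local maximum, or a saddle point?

The mixed partial ∂²V/∂a∂b is 0, so the Hessian at any point is diag(V_aa, V_bb) = diag(12(3a^2 - 2a - 9), -6(b + 1)).
At (1, 0): H = diag(-96, -6).
Both eigenvalues are negative, so H is negative definite: a local maximum.

local maximum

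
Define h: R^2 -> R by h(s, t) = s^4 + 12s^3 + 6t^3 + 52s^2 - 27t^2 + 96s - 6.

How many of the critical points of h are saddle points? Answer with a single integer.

3

h separates as a function of s plus a function of t, so ∇h=0 decouples.
∂h/∂s = 4(s + 2)(s + 3)(s + 4) = 0 at s ∈ {-4, -3, -2}; ∂h/∂t = 18t(t - 3) = 0 at t ∈ {0, 3}.
The Hessian is diagonal: diag(h_ss, h_tt). Second derivatives: h_ss(-4)=8, h_ss(-3)=-4, h_ss(-2)=8; h_tt(0)=-54, h_tt(3)=54.
Saddle points occur where the two diagonal entries have opposite signs: (-4, 0), (-3, 3), (-2, 0). Count: 3.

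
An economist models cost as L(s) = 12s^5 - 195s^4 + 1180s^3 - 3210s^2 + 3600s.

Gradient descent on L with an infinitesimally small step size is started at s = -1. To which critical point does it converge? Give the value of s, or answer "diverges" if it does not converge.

L'(s) = 60(s - 5)(s - 4)(s - 3)(s - 1), so L'(-1) = 14400.
Gradient descent moves in the -L' direction, i.e. s is decreasing.
There is no critical point below s=-1, and L' keeps the same sign, so the iterate runs off to −∞.

diverges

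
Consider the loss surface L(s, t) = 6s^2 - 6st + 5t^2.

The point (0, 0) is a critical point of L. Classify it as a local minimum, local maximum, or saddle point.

The Hessian of L is constant: H = [[12, -6], [-6, 10]].
det(H) = 12·10 − (-6)² = 84.
det(H) > 0 and tr(H) = 22 > 0, so H is positive definite and the point is a local minimum.

local minimum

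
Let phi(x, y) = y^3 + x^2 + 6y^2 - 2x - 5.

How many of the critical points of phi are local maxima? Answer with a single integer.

phi separates as a function of x plus a function of y, so ∇phi=0 decouples.
∂phi/∂x = 2(x - 1) = 0 at x ∈ {1}; ∂phi/∂y = 3y(y + 4) = 0 at y ∈ {-4, 0}.
The Hessian is diagonal: diag(phi_xx, phi_yy). Second derivatives: phi_xx(1)=2; phi_yy(-4)=-12, phi_yy(0)=12.
Local maxima occur where both diagonal entries negative: none. Count: 0.

0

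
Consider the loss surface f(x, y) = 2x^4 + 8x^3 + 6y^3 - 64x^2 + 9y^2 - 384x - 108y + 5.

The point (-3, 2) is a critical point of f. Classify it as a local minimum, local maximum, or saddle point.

The mixed partial ∂²f/∂x∂y is 0, so the Hessian at any point is diag(f_xx, f_yy) = diag(8(3x^2 + 6x - 16), 18(2y + 1)).
At (-3, 2): H = diag(-56, 90).
The eigenvalues have opposite signs, so H is indefinite: a saddle point.

saddle point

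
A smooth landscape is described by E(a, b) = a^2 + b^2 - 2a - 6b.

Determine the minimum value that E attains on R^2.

-10

E(a,b) separates as P(a) + Q(b), so its minimum is min P + min Q.
P'(a) = 2a - 2 vanishes at a ∈ {1}; Q'(b) = 2b - 6 vanishes at b ∈ {3}.
Local minima of P (where P''>0): P(1)=-1. Local minima of Q: Q(3)=-9.
So the global minimum of E is P(1) + Q(3) = -1 − 9 = -10, attained at (1, 3).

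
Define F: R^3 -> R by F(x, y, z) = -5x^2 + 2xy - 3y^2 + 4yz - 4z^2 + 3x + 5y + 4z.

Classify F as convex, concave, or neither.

F is quadratic, so its Hessian is the constant matrix H = [[-10, 2, 0], [2, -6, 4], [0, 4, -8]].
Leading principal minors: -10, 56, -288.
Signs alternate −, +, − ⇒ H ≺ 0 ⇒ concave.

concave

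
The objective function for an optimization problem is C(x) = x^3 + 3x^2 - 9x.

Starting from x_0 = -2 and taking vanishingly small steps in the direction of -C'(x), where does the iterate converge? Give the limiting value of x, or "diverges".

C'(x) = 3(x - 1)(x + 3), so C'(-2) = -9.
Gradient descent moves in the -C' direction, i.e. x is increasing.
The nearest critical point in that direction is x = 1, where C'' = 12 > 0 (a local minimum). The iterate converges there.

1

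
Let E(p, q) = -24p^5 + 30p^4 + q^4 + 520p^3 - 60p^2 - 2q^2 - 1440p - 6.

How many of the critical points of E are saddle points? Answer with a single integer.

6

E separates as a function of p plus a function of q, so ∇E=0 decouples.
∂E/∂p = -120(p - 4)(p - 1)(p + 1)(p + 3) = 0 at p ∈ {-3, -1, 1, 4}; ∂E/∂q = 4q(q - 1)(q + 1) = 0 at q ∈ {-1, 0, 1}.
The Hessian is diagonal: diag(E_pp, E_qq). Second derivatives: E_pp(-3)=6720, E_pp(-1)=-2400, E_pp(1)=2880, E_pp(4)=-12600; E_qq(-1)=8, E_qq(0)=-4, E_qq(1)=8.
Saddle points occur where the two diagonal entries have opposite signs: (-3, 0), (-1, -1), (-1, 1), (1, 0), (4, -1), (4, 1). Count: 6.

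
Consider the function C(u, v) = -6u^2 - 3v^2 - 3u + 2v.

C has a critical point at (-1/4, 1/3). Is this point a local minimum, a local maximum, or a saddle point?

local maximum

The Hessian of C is constant: H = [[-12, 0], [0, -6]].
det(H) = (-12)·(-6) − 0² = 72.
det(H) > 0 and tr(H) = -18 < 0, so H is negative definite and the point is a local maximum.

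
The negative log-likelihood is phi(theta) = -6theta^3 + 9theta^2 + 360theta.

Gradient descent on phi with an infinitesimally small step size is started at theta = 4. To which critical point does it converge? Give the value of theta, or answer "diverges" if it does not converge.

-4

phi'(theta) = -18(theta - 5)(theta + 4), so phi'(4) = 144.
Gradient descent moves in the -phi' direction, i.e. theta is decreasing.
The nearest critical point in that direction is theta = -4, where phi'' = 162 > 0 (a local minimum). The iterate converges there.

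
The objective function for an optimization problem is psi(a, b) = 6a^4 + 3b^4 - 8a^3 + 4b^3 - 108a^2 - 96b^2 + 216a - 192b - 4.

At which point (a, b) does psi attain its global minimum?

psi(a,b) separates as P(a) + Q(b) − 4, so its minimum is min P + min Q − 4.
P'(a) = 24(a - 3)(a - 1)(a + 3) vanishes at a ∈ {-3, 1, 3}; Q'(b) = 12(b - 4)(b + 1)(b + 4) vanishes at b ∈ {-4, -1, 4}.
Local minima of P (where P''>0): P(-3)=-918, P(3)=-54. Local minima of Q: Q(-4)=-256, Q(4)=-1280.
So the global minimum of psi is P(-3) + Q(4) − 4 = -918 − 1280 − 4 = -2202, attained at (-3, 4).

(-3, 4)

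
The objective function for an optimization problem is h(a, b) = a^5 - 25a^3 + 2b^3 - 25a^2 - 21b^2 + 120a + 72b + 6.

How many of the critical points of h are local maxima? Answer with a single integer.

2

h separates as a function of a plus a function of b, so ∇h=0 decouples.
∂h/∂a = 5(a - 4)(a - 1)(a + 2)(a + 3) = 0 at a ∈ {-3, -2, 1, 4}; ∂h/∂b = 6(b - 4)(b - 3) = 0 at b ∈ {3, 4}.
The Hessian is diagonal: diag(h_aa, h_bb). Second derivatives: h_aa(-3)=-140, h_aa(-2)=90, h_aa(1)=-180, h_aa(4)=630; h_bb(3)=-6, h_bb(4)=6.
Local maxima occur where both diagonal entries negative: (-3, 3), (1, 3). Count: 2.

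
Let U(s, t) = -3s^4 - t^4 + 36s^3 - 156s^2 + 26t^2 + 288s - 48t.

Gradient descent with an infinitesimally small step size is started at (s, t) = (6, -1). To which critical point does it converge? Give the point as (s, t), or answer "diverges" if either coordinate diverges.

diverges

U is separable, so gradient descent decouples: s follows -∂U/∂s, t follows -∂U/∂t.
∂U/∂s = -12(s - 4)(s - 3)(s - 2); at s=6 this is -288, so s increases.
∂U/∂t = -4(t - 3)(t - 1)(t + 4); at t=-1 this is -96, so t increases.
The s-coordinate has no critical point in that direction and runs off to infinity.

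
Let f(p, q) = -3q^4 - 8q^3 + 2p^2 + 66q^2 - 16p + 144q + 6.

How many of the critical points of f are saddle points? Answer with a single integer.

2

f separates as a function of p plus a function of q, so ∇f=0 decouples.
∂f/∂p = 4(p - 4) = 0 at p ∈ {4}; ∂f/∂q = -12(q - 3)(q + 1)(q + 4) = 0 at q ∈ {-4, -1, 3}.
The Hessian is diagonal: diag(f_pp, f_qq). Second derivatives: f_pp(4)=4; f_qq(-4)=-252, f_qq(-1)=144, f_qq(3)=-336.
Saddle points occur where the two diagonal entries have opposite signs: (4, -4), (4, 3). Count: 2.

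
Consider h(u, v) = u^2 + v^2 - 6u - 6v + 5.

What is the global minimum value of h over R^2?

-13

h(u,v) separates as P(u) + Q(v) + 5, so its minimum is min P + min Q + 5.
P'(u) = 2u - 6 vanishes at u ∈ {3}; Q'(v) = 2v - 6 vanishes at v ∈ {3}.
Local minima of P (where P''>0): P(3)=-9. Local minima of Q: Q(3)=-9.
So the global minimum of h is P(3) + Q(3) + 5 = -9 − 9 + 5 = -13, attained at (3, 3).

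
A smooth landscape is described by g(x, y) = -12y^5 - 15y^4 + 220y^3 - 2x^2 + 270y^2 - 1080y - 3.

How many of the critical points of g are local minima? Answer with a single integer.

0

g separates as a function of x plus a function of y, so ∇g=0 decouples.
∂g/∂x = -4x = 0 at x ∈ {0}; ∂g/∂y = -60(y - 3)(y - 1)(y + 2)(y + 3) = 0 at y ∈ {-3, -2, 1, 3}.
The Hessian is diagonal: diag(g_xx, g_yy). Second derivatives: g_xx(0)=-4; g_yy(-3)=1440, g_yy(-2)=-900, g_yy(1)=1440, g_yy(3)=-3600.
Local minima occur where both diagonal entries positive: none. Count: 0.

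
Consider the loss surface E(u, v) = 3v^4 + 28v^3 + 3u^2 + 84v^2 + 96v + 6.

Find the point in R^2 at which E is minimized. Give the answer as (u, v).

(0, -4)

E(u,v) separates as P(u) + Q(v) + 6, so its minimum is min P + min Q + 6.
P'(u) = 6u vanishes at u ∈ {0}; Q'(v) = 12(v + 1)(v + 2)(v + 4) vanishes at v ∈ {-4, -2, -1}.
Local minima of P (where P''>0): P(0)=0. Local minima of Q: Q(-4)=-64, Q(-1)=-37.
So the global minimum of E is P(0) + Q(-4) + 6 = 0 − 64 + 6 = -58, attained at (0, -4).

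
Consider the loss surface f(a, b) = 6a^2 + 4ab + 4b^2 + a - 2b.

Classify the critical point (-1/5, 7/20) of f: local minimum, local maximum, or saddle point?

local minimum

The Hessian of f is constant: H = [[12, 4], [4, 8]].
det(H) = 12·8 − 4² = 80.
det(H) > 0 and tr(H) = 20 > 0, so H is positive definite and the point is a local minimum.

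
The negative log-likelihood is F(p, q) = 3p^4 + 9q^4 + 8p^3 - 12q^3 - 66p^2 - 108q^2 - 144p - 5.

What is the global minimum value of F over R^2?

F(p,q) separates as A(p) + B(q) − 5, so its minimum is min A + min B − 5.
A'(p) = 12(p - 3)(p + 1)(p + 4) vanishes at p ∈ {-4, -1, 3}; B'(q) = 36q(q - 3)(q + 2) vanishes at q ∈ {-2, 0, 3}.
Local minima of A (where A''>0): A(-4)=-224, A(3)=-567. Local minima of B: B(-2)=-192, B(3)=-567.
So the global minimum of F is A(3) + B(3) − 5 = -567 − 567 − 5 = -1139, attained at (3, 3).

-1139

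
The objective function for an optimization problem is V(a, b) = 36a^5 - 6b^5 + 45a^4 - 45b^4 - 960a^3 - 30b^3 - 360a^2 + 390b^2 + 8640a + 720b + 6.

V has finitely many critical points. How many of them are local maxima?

V separates as a function of a plus a function of b, so ∇V=0 decouples.
∂V/∂a = 180(a - 3)(a - 2)(a + 2)(a + 4) = 0 at a ∈ {-4, -2, 2, 3}; ∂V/∂b = -30(b - 2)(b + 1)(b + 3)(b + 4) = 0 at b ∈ {-4, -3, -1, 2}.
The Hessian is diagonal: diag(V_aa, V_bb). Second derivatives: V_aa(-4)=-15120, V_aa(-2)=7200, V_aa(2)=-4320, V_aa(3)=6300; V_bb(-4)=540, V_bb(-3)=-300, V_bb(-1)=540, V_bb(2)=-2700.
Local maxima occur where both diagonal entries negative: (-4, -3), (-4, 2), (2, -3), (2, 2). Count: 4.

4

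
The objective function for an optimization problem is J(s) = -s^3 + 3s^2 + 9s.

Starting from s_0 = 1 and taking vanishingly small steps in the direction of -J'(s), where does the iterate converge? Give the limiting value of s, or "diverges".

J'(s) = -3(s - 3)(s + 1), so J'(1) = 12.
Gradient descent moves in the -J' direction, i.e. s is decreasing.
The nearest critical point in that direction is s = -1, where J'' = 12 > 0 (a local minimum). The iterate converges there.

-1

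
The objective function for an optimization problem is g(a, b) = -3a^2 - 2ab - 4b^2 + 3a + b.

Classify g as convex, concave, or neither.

concave

g is quadratic, so its Hessian is the constant matrix H = [[-6, -2], [-2, -8]].
det(H) = 44, tr(H) = -14.
det(H) > 0 and tr(H) < 0, so H is negative definite everywhere: concave.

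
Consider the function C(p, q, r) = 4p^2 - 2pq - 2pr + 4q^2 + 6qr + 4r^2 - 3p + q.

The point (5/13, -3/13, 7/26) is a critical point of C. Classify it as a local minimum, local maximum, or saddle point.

The Hessian is constant: H = [[8, -2, -2], [-2, 8, 6], [-2, 6, 8]].
Leading principal minors: Δ₁ = 8, Δ₂ = 60, Δ₃ = 208.
All leading minors are positive, so H is positive definite: a local minimum.

local minimum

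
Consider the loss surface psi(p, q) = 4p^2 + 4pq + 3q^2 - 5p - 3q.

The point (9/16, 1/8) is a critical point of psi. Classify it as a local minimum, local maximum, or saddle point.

local minimum

The Hessian of psi is constant: H = [[8, 4], [4, 6]].
det(H) = 8·6 − 4² = 32.
det(H) > 0 and tr(H) = 14 > 0, so H is positive definite and the point is a local minimum.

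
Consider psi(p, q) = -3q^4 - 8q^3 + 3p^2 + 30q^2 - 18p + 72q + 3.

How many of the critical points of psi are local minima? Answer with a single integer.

psi separates as a function of p plus a function of q, so ∇psi=0 decouples.
∂psi/∂p = 6(p - 3) = 0 at p ∈ {3}; ∂psi/∂q = -12(q - 2)(q + 1)(q + 3) = 0 at q ∈ {-3, -1, 2}.
The Hessian is diagonal: diag(psi_pp, psi_qq). Second derivatives: psi_pp(3)=6; psi_qq(-3)=-120, psi_qq(-1)=72, psi_qq(2)=-180.
Local minima occur where both diagonal entries positive: (3, -1). Count: 1.

1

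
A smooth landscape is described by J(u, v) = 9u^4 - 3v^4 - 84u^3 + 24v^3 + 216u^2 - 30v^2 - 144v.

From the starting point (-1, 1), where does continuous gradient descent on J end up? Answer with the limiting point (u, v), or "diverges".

(0, 3)

J is separable, so gradient descent decouples: u follows -∂J/∂u, v follows -∂J/∂v.
∂J/∂u = 36u(u - 4)(u - 3); at u=-1 this is -720, so u increases.
∂J/∂v = -12(v - 4)(v - 3)(v + 1); at v=1 this is -144, so v increases.
u converges to its nearest critical value 0 (a local min of the u-part); v converges to 3. The iterate converges to (0, 3).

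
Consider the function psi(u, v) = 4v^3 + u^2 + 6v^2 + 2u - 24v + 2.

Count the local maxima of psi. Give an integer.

psi separates as a function of u plus a function of v, so ∇psi=0 decouples.
∂psi/∂u = 2(u + 1) = 0 at u ∈ {-1}; ∂psi/∂v = 12(v - 1)(v + 2) = 0 at v ∈ {-2, 1}.
The Hessian is diagonal: diag(psi_uu, psi_vv). Second derivatives: psi_uu(-1)=2; psi_vv(-2)=-36, psi_vv(1)=36.
Local maxima occur where both diagonal entries negative: none. Count: 0.

0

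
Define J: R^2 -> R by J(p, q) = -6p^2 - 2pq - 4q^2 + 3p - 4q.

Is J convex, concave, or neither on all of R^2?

J is quadratic, so its Hessian is the constant matrix H = [[-12, -2], [-2, -8]].
det(H) = 92, tr(H) = -20.
det(H) > 0 and tr(H) < 0, so H is negative definite everywhere: concave.

concave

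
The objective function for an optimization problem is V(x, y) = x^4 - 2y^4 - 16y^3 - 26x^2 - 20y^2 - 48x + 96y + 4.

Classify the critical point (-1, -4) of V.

The mixed partial ∂²V/∂x∂y is 0, so the Hessian at any point is diag(V_xx, V_yy) = diag(4(3x^2 - 13), -8(3y^2 + 12y + 5)).
At (-1, -4): H = diag(-40, -40).
Both eigenvalues are negative, so H is negative definite: a local maximum.

local maximum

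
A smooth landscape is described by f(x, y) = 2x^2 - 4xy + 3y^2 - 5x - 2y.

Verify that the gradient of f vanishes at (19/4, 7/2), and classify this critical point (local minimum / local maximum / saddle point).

local minimum

∇f = (4x - 4y - 5, -4x + 6y - 2); substituting (19/4, 7/2) gives ∇f = (0, 0), so (19/4, 7/2) is indeed a critical point.
The Hessian of f is constant: H = [[4, -4], [-4, 6]].
det(H) = 4·6 − (-4)² = 8.
det(H) > 0 and tr(H) = 10 > 0, so H is positive definite and the point is a local minimum.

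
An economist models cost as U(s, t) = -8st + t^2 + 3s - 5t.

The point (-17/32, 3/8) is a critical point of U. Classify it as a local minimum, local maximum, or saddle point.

saddle point

The Hessian of U is constant: H = [[0, -8], [-8, 2]].
det(H) = 0·2 − (-8)² = -64.
Since det(H) < 0, H is indefinite and the critical point is a saddle point.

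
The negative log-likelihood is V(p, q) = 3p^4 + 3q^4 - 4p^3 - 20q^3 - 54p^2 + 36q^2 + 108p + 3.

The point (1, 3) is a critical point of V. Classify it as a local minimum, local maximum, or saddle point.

saddle point

The mixed partial ∂²V/∂p∂q is 0, so the Hessian at any point is diag(V_pp, V_qq) = diag(12(3p^2 - 2p - 9), 12(3q^2 - 10q + 6)).
At (1, 3): H = diag(-96, 36).
The eigenvalues have opposite signs, so H is indefinite: a saddle point.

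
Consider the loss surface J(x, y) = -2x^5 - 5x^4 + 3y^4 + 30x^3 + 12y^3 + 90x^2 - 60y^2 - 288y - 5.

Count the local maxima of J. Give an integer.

2

J separates as a function of x plus a function of y, so ∇J=0 decouples.
∂J/∂x = -10x(x - 3)(x + 2)(x + 3) = 0 at x ∈ {-3, -2, 0, 3}; ∂J/∂y = 12(y - 3)(y + 2)(y + 4) = 0 at y ∈ {-4, -2, 3}.
The Hessian is diagonal: diag(J_xx, J_yy). Second derivatives: J_xx(-3)=180, J_xx(-2)=-100, J_xx(0)=180, J_xx(3)=-900; J_yy(-4)=168, J_yy(-2)=-120, J_yy(3)=420.
Local maxima occur where both diagonal entries negative: (-2, -2), (3, -2). Count: 2.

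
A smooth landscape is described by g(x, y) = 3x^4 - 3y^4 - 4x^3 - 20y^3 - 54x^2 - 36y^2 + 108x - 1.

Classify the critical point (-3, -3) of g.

saddle point

The mixed partial ∂²g/∂x∂y is 0, so the Hessian at any point is diag(g_xx, g_yy) = diag(12(3x^2 - 2x - 9), -12(3y^2 + 10y + 6)).
At (-3, -3): H = diag(288, -36).
The eigenvalues have opposite signs, so H is indefinite: a saddle point.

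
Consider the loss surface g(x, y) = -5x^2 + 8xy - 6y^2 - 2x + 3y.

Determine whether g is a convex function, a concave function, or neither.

g is quadratic, so its Hessian is the constant matrix H = [[-10, 8], [8, -12]].
det(H) = 56, tr(H) = -22.
det(H) > 0 and tr(H) < 0, so H is negative definite everywhere: concave.

concave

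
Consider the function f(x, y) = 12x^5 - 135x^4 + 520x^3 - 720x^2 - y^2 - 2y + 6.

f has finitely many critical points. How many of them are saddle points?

f separates as a function of x plus a function of y, so ∇f=0 decouples.
∂f/∂x = 60x(x - 4)(x - 3)(x - 2) = 0 at x ∈ {0, 2, 3, 4}; ∂f/∂y = -2(y + 1) = 0 at y ∈ {-1}.
The Hessian is diagonal: diag(f_xx, f_yy). Second derivatives: f_xx(0)=-1440, f_xx(2)=240, f_xx(3)=-180, f_xx(4)=480; f_yy(-1)=-2.
Saddle points occur where the two diagonal entries have opposite signs: (2, -1), (4, -1). Count: 2.

2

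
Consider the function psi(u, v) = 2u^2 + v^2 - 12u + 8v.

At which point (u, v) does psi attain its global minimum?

psi(u,v) separates as P(u) + Q(v), so its minimum is min P + min Q.
P'(u) = 4u - 12 vanishes at u ∈ {3}; Q'(v) = 2v + 8 vanishes at v ∈ {-4}.
Local minima of P (where P''>0): P(3)=-18. Local minima of Q: Q(-4)=-16.
So the global minimum of psi is P(3) + Q(-4) = -18 − 16 = -34, attained at (3, -4).

(3, -4)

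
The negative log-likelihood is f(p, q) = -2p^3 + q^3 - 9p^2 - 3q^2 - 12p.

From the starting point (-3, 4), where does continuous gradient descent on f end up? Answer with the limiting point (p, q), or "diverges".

(-2, 2)

f is separable, so gradient descent decouples: p follows -∂f/∂p, q follows -∂f/∂q.
∂f/∂p = -6(p + 1)(p + 2); at p=-3 this is -12, so p increases.
∂f/∂q = 3q(q - 2); at q=4 this is 24, so q decreases.
p converges to its nearest critical value -2 (a local min of the p-part); q converges to 2. The iterate converges to (-2, 2).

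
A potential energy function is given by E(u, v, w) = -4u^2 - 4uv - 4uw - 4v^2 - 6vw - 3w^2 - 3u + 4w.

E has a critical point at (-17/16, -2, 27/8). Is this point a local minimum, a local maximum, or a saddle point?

local maximum

The Hessian is constant: H = [[-8, -4, -4], [-4, -8, -6], [-4, -6, -6]].
Leading principal minors: Δ₁ = -8, Δ₂ = 48, Δ₃ = -64.
The minors alternate sign starting negative (−, +, −), so H is negative definite: a local maximum.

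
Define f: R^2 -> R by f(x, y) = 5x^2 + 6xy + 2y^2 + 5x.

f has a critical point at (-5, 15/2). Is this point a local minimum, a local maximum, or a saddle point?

local minimum

The Hessian of f is constant: H = [[10, 6], [6, 4]].
det(H) = 10·4 − 6² = 4.
det(H) > 0 and tr(H) = 14 > 0, so H is positive definite and the point is a local minimum.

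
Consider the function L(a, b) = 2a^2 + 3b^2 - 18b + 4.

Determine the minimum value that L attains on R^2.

L(a,b) separates as P(a) + Q(b) + 4, so its minimum is min P + min Q + 4.
P'(a) = 4a vanishes at a ∈ {0}; Q'(b) = 6b - 18 vanishes at b ∈ {3}.
Local minima of P (where P''>0): P(0)=0. Local minima of Q: Q(3)=-27.
So the global minimum of L is P(0) + Q(3) + 4 = 0 − 27 + 4 = -23, attained at (0, 3).

-23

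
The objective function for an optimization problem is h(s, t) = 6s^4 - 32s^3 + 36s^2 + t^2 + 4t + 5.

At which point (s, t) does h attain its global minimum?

(3, -2)

h(s,t) separates as P(s) + Q(t) + 5, so its minimum is min P + min Q + 5.
P'(s) = 24s(s - 3)(s - 1) vanishes at s ∈ {0, 1, 3}; Q'(t) = 2(t + 2) vanishes at t ∈ {-2}.
Local minima of P (where P''>0): P(0)=0, P(3)=-54. Local minima of Q: Q(-2)=-4.
So the global minimum of h is P(3) + Q(-2) + 5 = -54 − 4 + 5 = -53, attained at (3, -2).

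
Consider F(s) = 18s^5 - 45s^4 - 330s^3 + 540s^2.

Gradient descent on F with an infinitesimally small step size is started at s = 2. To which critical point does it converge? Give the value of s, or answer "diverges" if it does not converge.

4

F'(s) = 90s(s - 4)(s - 1)(s + 3), so F'(2) = -1800.
Gradient descent moves in the -F' direction, i.e. s is increasing.
The nearest critical point in that direction is s = 4, where F'' = 7560 > 0 (a local minimum). The iterate converges there.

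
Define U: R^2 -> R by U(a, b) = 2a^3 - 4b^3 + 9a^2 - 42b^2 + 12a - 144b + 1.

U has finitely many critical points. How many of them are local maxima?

U separates as a function of a plus a function of b, so ∇U=0 decouples.
∂U/∂a = 6(a + 1)(a + 2) = 0 at a ∈ {-2, -1}; ∂U/∂b = -12(b + 3)(b + 4) = 0 at b ∈ {-4, -3}.
The Hessian is diagonal: diag(U_aa, U_bb). Second derivatives: U_aa(-2)=-6, U_aa(-1)=6; U_bb(-4)=12, U_bb(-3)=-12.
Local maxima occur where both diagonal entries negative: (-2, -3). Count: 1.

1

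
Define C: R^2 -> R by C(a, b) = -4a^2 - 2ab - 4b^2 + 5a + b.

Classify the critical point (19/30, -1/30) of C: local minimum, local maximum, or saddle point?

local maximum

The Hessian of C is constant: H = [[-8, -2], [-2, -8]].
det(H) = (-8)·(-8) − (-2)² = 60.
det(H) > 0 and tr(H) = -16 < 0, so H is negative definite and the point is a local maximum.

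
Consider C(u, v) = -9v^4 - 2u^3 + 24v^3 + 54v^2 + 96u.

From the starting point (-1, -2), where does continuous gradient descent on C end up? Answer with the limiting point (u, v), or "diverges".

C is separable, so gradient descent decouples: u follows -∂C/∂u, v follows -∂C/∂v.
∂C/∂u = -6(u - 4)(u + 4); at u=-1 this is 90, so u decreases.
∂C/∂v = -36v(v - 3)(v + 1); at v=-2 this is 360, so v decreases.
The v-coordinate has no critical point in that direction and runs off to infinity.

diverges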